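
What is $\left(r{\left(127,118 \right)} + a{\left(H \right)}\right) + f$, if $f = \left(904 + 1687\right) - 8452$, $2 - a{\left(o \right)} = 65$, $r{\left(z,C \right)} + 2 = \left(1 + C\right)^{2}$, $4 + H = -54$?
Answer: $8235$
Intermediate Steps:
$H = -58$ ($H = -4 - 54 = -58$)
$r{\left(z,C \right)} = -2 + \left(1 + C\right)^{2}$
$a{\left(o \right)} = -63$ ($a{\left(o \right)} = 2 - 65 = -63$)
$f = -5861$ ($f = 2591 - 8452 = -5861$)
$\left(r{\left(127,118 \right)} + a{\left(H \right)}\right) + f = \left(\left(-2 + \left(1 + 118\right)^{2}\right) - 63\right) - 5861 = \left(\left(-2 + 119^{2}\right) - 63\right) - 5861 = \left(\left(-2 + 14161\right) - 63\right) - 5861 = \left(14159 - 63\right) - 5861 = 14096 - 5861 = 8235$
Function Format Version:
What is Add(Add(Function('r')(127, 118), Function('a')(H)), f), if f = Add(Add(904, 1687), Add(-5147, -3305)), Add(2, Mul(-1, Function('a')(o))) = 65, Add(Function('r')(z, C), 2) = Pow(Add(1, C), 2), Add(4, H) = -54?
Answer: 8235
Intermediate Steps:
H = -58 (H = Add(-4, -54) = -58)
Function('r')(z, C) = Add(-2, Pow(Add(1, C), 2))
Function('a')(o) = -63 (Function('a')(o) = Add(2, Mul(-1, 65)) = Add(2, -65) = -63)
f = -5861 (f = Add(2591, -8452) = -5861)
Add(Add(Function('r')(127, 118), Function('a')(H)), f) = Add(Add(Add(-2, Pow(Add(1, 118), 2)), -63), -5861) = Add(Add(Add(-2, Pow(119, 2)), -63), -5861) = Add(Add(Add(-2, 14161), -63), -5861) = Add(Add(14159, -63), -5861) = Add(14096, -5861) = 8235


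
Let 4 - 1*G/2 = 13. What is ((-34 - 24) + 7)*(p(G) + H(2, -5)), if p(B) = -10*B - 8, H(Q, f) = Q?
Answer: -8874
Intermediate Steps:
G = -18 (G = 8 - 2*13 = 8 - 26 = -18)
p(B) = -8 - 10*B
((-34 - 24) + 7)*(p(G) + H(2, -5)) = ((-34 - 24) + 7)*((-8 - 10*(-18)) + 2) = (-58 + 7)*((-8 + 180) + 2) = -51*(172 + 2) = -51*174 = -8874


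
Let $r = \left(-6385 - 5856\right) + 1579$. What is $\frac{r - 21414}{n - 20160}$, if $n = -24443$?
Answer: $\frac{32076}{44603} \approx 0.71914$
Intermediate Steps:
$r = -10662$ ($r = -12241 + 1579 = -10662$)
$\frac{r - 21414}{n - 20160} = \frac{-10662 - 21414}{-24443 - 20160} = - \frac{32076}{-44603} = \left(-32076\right) \left(- \frac{1}{44603}\right) = \frac{32076}{44603}$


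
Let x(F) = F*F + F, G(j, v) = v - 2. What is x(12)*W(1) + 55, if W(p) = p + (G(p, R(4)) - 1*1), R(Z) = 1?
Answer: -101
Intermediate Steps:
G(j, v) = -2 + v
W(p) = -2 + p (W(p) = p + ((-2 + 1) - 1*1) = p + (-1 - 1) = p - 2 = -2 + p)
x(F) = F + F**2 (x(F) = F**2 + F = F + F**2)
x(12)*W(1) + 55 = (12*(1 + 12))*(-2 + 1) + 55 = (12*13)*(-1) + 55 = 156*(-1) + 55 = -156 + 55 = -101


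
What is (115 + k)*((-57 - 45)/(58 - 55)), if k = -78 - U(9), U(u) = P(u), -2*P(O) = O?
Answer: -1411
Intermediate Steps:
P(O) = -O/2
U(u) = -u/2
k = -147/2 (k = -78 - (-1)*9/2 = -78 - 1*(-9/2) = -78 + 9/2 = -147/2 ≈ -73.500)
(115 + k)*((-57 - 45)/(58 - 55)) = (115 - 147/2)*((-57 - 45)/(58 - 55)) = 83*(-102/3)/2 = 83*(-102*1/3)/2 = (83/2)*(-34) = -1411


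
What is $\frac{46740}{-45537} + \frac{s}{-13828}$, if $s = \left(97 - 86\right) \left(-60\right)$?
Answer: $- \frac{51355525}{52473803} \approx -0.97869$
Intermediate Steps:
$s = -660$ ($s = 11 \left(-60\right) = -660$)
$\frac{46740}{-45537} + \frac{s}{-13828} = \frac{46740}{-45537} - \frac{660}{-13828} = 46740 \left(- \frac{1}{45537}\right) - - \frac{165}{3457} = - \frac{15580}{15179} + \frac{165}{3457} = - \frac{51355525}{52473803}$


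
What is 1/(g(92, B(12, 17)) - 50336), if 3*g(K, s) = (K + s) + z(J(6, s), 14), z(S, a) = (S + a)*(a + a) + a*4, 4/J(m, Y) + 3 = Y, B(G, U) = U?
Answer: -3/150443 ≈ -1.9941e-5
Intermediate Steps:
J(m, Y) = 4/(-3 + Y)
z(S, a) = 4*a + 2*a*(S + a) (z(S, a) = (S + a)*(2*a) + 4*a = 2*a*(S + a) + 4*a = 4*a + 2*a*(S + a))
g(K, s) = 448/3 + K/3 + s/3 + 112/(3*(-3 + s)) (g(K, s) = ((K + s) + 2*14*(2 + 4/(-3 + s) + 14))/3 = ((K + s) + 2*14*(16 + 4/(-3 + s)))/3 = ((K + s) + (448 + 112/(-3 + s)))/3 = (448 + K + s + 112/(-3 + s))/3 = 448/3 + K/3 + s/3 + 112/(3*(-3 + s)))
1/(g(92, B(12, 17)) - 50336) = 1/((-1232 + 448*17 + (-3 + 17)*(92 + 17))/(3*(-3 + 17)) - 50336) = 1/((⅓)*(-1232 + 7616 + 14*109)/14 - 50336) = 1/((⅓)*(1/14)*(-1232 + 7616 + 1526) - 50336) = 1/((⅓)*(1/14)*7910 - 50336) = 1/(565/3 - 50336) = 1/(-150443/3) = -3/150443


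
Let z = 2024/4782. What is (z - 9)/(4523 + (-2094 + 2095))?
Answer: -20507/10816884 ≈ -0.0018958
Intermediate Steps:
z = 1012/2391 (z = 2024*(1/4782) = 1012/2391 ≈ 0.42325)
(z - 9)/(4523 + (-2094 + 2095)) = (1012/2391 - 9)/(4523 + (-2094 + 2095)) = -20507/(2391*(4523 + 1)) = -20507/2391/4524 = -20507/2391*1/4524 = -20507/10816884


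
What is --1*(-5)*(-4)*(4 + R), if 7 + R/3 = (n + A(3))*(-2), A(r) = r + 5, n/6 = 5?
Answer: -4900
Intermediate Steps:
n = 30 (n = 6*5 = 30)
A(r) = 5 + r
R = -249 (R = -21 + 3*((30 + (5 + 3))*(-2)) = -21 + 3*((30 + 8)*(-2)) = -21 + 3*(38*(-2)) = -21 + 3*(-76) = -21 - 228 = -249)
--1*(-5)*(-4)*(4 + R) = --1*(-5)*(-4)*(4 - 249) = -5*(-4)*(-245) = -(-20)*(-245) = -1*4900 = -4900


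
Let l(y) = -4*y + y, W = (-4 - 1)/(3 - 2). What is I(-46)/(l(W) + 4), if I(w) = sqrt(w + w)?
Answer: 2*I*sqrt(23)/19 ≈ 0.50482*I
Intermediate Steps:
I(w) = sqrt(2)*sqrt(w) (I(w) = sqrt(2*w) = sqrt(2)*sqrt(w))
W = -5 (W = -5/1 = -5*1 = -5)
l(y) = -3*y
I(-46)/(l(W) + 4) = (sqrt(2)*sqrt(-46))/(-3*(-5) + 4) = (sqrt(2)*(I*sqrt(46)))/(15 + 4) = (2*I*sqrt(23))/19 = 2*I*sqrt(23)/19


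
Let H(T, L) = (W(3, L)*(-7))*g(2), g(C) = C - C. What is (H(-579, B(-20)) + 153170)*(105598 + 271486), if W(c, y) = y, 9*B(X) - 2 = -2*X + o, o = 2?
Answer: 57757956280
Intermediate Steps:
B(X) = 4/9 - 2*X/9 (B(X) = 2/9 + (-2*X + 2)/9 = 2/9 + (2 - 2*X)/9 = 2/9 + (2/9 - 2*X/9) = 4/9 - 2*X/9)
g(C) = 0
H(T, L) = 0 (H(T, L) = (L*(-7))*0 = -7*L*0 = 0)
(H(-579, B(-20)) + 153170)*(105598 + 271486) = (0 + 153170)*(105598 + 271486) = 153170*377084 = 57757956280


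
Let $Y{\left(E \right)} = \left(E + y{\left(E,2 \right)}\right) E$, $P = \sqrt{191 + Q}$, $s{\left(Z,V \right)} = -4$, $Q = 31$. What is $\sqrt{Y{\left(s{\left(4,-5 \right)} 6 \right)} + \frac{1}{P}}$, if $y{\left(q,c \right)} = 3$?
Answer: $\frac{\sqrt{24839136 + 222 \sqrt{222}}}{222} \approx 22.451$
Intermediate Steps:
$P = \sqrt{222}$ ($P = \sqrt{191 + 31} = \sqrt{222} \approx 14.9$)
$Y{\left(E \right)} = E \left(3 + E\right)$ ($Y{\left(E \right)} = \left(E + 3\right) E = \left(3 + E\right) E = E \left(3 + E\right)$)
$\sqrt{Y{\left(s{\left(4,-5 \right)} 6 \right)} + \frac{1}{P}} = \sqrt{\left(-4\right) 6 \left(3 - 24\right) + \frac{1}{\sqrt{222}}} = \sqrt{- 24 \left(3 - 24\right) + \frac{\sqrt{222}}{222}} = \sqrt{\left(-24\right) \left(-21\right) + \frac{\sqrt{222}}{222}} = \sqrt{504 + \frac{\sqrt{222}}{222}}$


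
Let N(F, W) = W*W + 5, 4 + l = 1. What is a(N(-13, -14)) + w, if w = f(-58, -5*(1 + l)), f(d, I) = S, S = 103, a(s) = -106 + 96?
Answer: 93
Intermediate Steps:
l = -3 (l = -4 + 1 = -3)
N(F, W) = 5 + W**2 (N(F, W) = W**2 + 5 = 5 + W**2)
a(s) = -10
f(d, I) = 103
w = 103
a(N(-13, -14)) + w = -10 + 103 = 93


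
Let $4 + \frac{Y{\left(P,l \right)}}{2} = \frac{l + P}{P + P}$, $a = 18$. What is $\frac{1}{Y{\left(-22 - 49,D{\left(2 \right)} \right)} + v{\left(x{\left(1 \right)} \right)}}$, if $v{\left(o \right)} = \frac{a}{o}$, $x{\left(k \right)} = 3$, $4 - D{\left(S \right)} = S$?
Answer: $- \frac{71}{73} \approx -0.9726$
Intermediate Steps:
$D{\left(S \right)} = 4 - S$
$Y{\left(P,l \right)} = -8 + \frac{P + l}{P}$ ($Y{\left(P,l \right)} = -8 + 2 \frac{l + P}{P + P} = -8 + 2 \frac{P + l}{2 P} = -8 + \frac{P + l}{P}$)
$v{\left(o \right)} = \frac{18}{o}$
$\frac{1}{Y{\left(-22 - 49,D{\left(2 \right)} \right)} + v{\left(x{\left(1 \right)} \right)}} = \frac{1}{\left(-7 + \frac{4 - 2}{-22 - 49}\right) + \frac{18}{3}} = \frac{1}{\left(-7 + \frac{4 - 2}{-71}\right) + 18 \cdot \frac{1}{3}} = \frac{1}{\left(-7 + 2 \left(- \frac{1}{71}\right)\right) + 6} = \frac{1}{\left(-7 - \frac{2}{71}\right) + 6} = \frac{1}{- \frac{499}{71} + 6} = \frac{1}{- \frac{73}{71}} = - \frac{71}{73}$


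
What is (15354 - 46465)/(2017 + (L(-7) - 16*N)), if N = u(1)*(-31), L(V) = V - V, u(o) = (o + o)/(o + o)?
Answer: -31111/2513 ≈ -12.380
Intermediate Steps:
u(o) = 1 (u(o) = (2*o)/((2*o)) = (2*o)*(1/(2*o)) = 1)
L(V) = 0
N = -31 (N = 1*(-31) = -31)
(15354 - 46465)/(2017 + (L(-7) - 16*N)) = (15354 - 46465)/(2017 + (0 - 16*(-31))) = -31111/(2017 + (0 + 496)) = -31111/(2017 + 496) = -31111/2513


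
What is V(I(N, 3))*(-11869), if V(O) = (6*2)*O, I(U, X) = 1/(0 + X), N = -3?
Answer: -47476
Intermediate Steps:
I(U, X) = 1/X
V(O) = 12*O
V(I(N, 3))*(-11869) = (12/3)*(-11869) = (12*(1/3))*(-11869) = 4*(-11869) = -47476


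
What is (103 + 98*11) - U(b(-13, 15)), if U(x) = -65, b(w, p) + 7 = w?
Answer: 1246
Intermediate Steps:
b(w, p) = -7 + w
(103 + 98*11) - U(b(-13, 15)) = (103 + 98*11) - 1*(-65) = (103 + 1078) + 65 = 1181 + 65 = 1246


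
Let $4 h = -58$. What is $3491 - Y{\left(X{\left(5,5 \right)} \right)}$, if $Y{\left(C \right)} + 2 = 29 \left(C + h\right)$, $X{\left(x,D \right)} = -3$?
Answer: $\frac{8001}{2} \approx 4000.5$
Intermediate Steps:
$h = - \frac{29}{2}$ ($h = \frac{1}{4} \left(-58\right) = - \frac{29}{2} \approx -14.5$)
$Y{\left(C \right)} = - \frac{845}{2} + 29 C$ ($Y{\left(C \right)} = -2 + 29 \left(C - \frac{29}{2}\right) = -2 + 29 \left(- \frac{29}{2} + C\right) = -2 + \left(- \frac{841}{2} + 29 C\right) = - \frac{845}{2} + 29 C$)
$3491 - Y{\left(X{\left(5,5 \right)} \right)} = 3491 - \left(- \frac{845}{2} + 29 \left(-3\right)\right) = 3491 - \left(- \frac{845}{2} - 87\right) = 3491 - - \frac{1019}{2} = 3491 + \frac{1019}{2} = \frac{8001}{2}$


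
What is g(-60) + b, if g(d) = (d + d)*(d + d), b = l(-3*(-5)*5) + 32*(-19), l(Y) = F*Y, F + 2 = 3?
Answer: 13867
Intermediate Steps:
F = 1 (F = -2 + 3 = 1)
l(Y) = Y (l(Y) = 1*Y = Y)
b = -533 (b = -3*(-5)*5 + 32*(-19) = 15*5 - 608 = 75 - 608 = -533)
g(d) = 4*d² (g(d) = (2*d)*(2*d) = 4*d²)
g(-60) + b = 4*(-60)² - 533 = 4*3600 - 533 = 14400 - 533 = 13867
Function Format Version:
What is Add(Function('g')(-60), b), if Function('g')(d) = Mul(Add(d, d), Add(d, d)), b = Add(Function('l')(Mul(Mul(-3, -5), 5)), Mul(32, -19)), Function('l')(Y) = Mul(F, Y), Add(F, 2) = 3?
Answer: 13867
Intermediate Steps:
F = 1 (F = Add(-2, 3) = 1)
Function('l')(Y) = Y (Function('l')(Y) = Mul(1, Y) = Y)
b = -533 (b = Add(Mul(Mul(-3, -5), 5), Mul(32, -19)) = Add(Mul(15, 5), -608) = Add(75, -608) = -533)
Function('g')(d) = Mul(4, Pow(d, 2)) (Function('g')(d) = Mul(Mul(2, d), Mul(2, d)) = Mul(4, Pow(d, 2)))
Add(Function('g')(-60), b) = Add(Mul(4, Pow(-60, 2)), -533) = Add(Mul(4, 3600), -533) = Add(14400, -533) = 13867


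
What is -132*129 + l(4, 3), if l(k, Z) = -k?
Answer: -17032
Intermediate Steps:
-132*129 + l(4, 3) = -132*129 - 1*4 = -17028 - 4 = -17032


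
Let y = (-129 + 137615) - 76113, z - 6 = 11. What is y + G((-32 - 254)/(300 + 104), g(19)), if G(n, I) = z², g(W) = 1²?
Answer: 61662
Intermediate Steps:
z = 17 (z = 6 + 11 = 17)
g(W) = 1
G(n, I) = 289 (G(n, I) = 17² = 289)
y = 61373 (y = 137486 - 76113 = 61373)
y + G((-32 - 254)/(300 + 104), g(19)) = 61373 + 289 = 61662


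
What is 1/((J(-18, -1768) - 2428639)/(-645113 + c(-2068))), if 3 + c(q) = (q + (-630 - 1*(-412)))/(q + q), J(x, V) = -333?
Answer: 190585535/717587728 ≈ 0.26559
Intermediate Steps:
c(q) = -3 + (-218 + q)/(2*q) (c(q) = -3 + (q + (-630 - 1*(-412)))/(q + q) = -3 + (q + (-630 + 412))/((2*q)) = -3 + (q - 218)*(1/(2*q)) = -3 + (-218 + q)*(1/(2*q)) = -3 + (-218 + q)/(2*q))
1/((J(-18, -1768) - 2428639)/(-645113 + c(-2068))) = 1/((-333 - 2428639)/(-645113 + (-5/2 - 109/(-2068)))) = 1/(-2428972/(-645113 + (-5/2 - 109*(-1/2068)))) = 1/(-2428972/(-645113 + (-5/2 + 109/2068))) = 1/(-2428972/(-645113 - 5061/2068)) = 1/(-2428972/(-1334098745/2068)) = 1/(-2428972*(-2068/1334098745)) = 1/(717587728/190585535) = 190585535/717587728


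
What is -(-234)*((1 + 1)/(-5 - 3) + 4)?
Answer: 1755/2 ≈ 877.50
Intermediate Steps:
-(-234)*((1 + 1)/(-5 - 3) + 4) = -(-234)*(2/(-8) + 4) = -(-234)*(2*(-⅛) + 4) = -(-234)*(-¼ + 4) = -(-234)*15/4 = -39*(-45/2) = 1755/2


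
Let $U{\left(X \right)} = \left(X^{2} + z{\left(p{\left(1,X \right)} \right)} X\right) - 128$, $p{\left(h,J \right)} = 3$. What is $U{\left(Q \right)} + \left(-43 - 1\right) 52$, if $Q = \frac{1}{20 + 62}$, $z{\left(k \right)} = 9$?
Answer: $- \frac{16244445}{6724} \approx -2415.9$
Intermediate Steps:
$Q = \frac{1}{82} \approx 0.012195$
$U{\left(X \right)} = -128 + X^{2} + 9 X$ ($U{\left(X \right)} = \left(X^{2} + 9 X\right) - 128 = -128 + X^{2} + 9 X$)
$U{\left(Q \right)} + \left(-43 - 1\right) 52 = \left(-128 + \left(\frac{1}{82}\right)^{2} + 9 \cdot \frac{1}{82}\right) + \left(-43 - 1\right) 52 = \left(-128 + \frac{1}{6724} + \frac{9}{82}\right) - 2288 = - \frac{859933}{6724} - 2288 = - \frac{16244445}{6724}$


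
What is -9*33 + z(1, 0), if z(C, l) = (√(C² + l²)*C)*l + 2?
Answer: -295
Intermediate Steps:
z(C, l) = 2 + C*l*√(C² + l²) (z(C, l) = (C*√(C² + l²))*l + 2 = C*l*√(C² + l²) + 2 = 2 + C*l*√(C² + l²))
-9*33 + z(1, 0) = -9*33 + (2 + 1*0*√(1² + 0²)) = -297 + (2 + 1*0*√(1 + 0)) = -297 + (2 + 1*0*√1) = -297 + (2 + 1*0*1) = -297 + (2 + 0) = -297 + 2 = -295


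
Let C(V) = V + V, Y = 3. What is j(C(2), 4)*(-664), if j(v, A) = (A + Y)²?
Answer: -32536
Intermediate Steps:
C(V) = 2*V
j(v, A) = (3 + A)² (j(v, A) = (A + 3)² = (3 + A)²)
j(C(2), 4)*(-664) = (3 + 4)²*(-664) = 7²*(-664) = 49*(-664) = -32536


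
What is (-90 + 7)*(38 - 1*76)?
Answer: 3154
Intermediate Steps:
(-90 + 7)*(38 - 1*76) = -83*(38 - 76) = -83*(-38) = 3154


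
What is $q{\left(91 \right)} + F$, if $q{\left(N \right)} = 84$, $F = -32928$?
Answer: $-32844$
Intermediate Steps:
$q{\left(91 \right)} + F = 84 - 32928 = -32844$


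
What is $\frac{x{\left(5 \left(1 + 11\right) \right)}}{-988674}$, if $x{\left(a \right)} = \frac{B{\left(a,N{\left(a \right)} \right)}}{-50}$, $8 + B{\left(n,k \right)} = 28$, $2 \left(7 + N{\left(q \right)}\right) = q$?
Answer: $\frac{1}{2471685} \approx 4.0458 \cdot 10^{-7}$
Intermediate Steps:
$N{\left(q \right)} = -7 + \frac{q}{2}$
$B{\left(n,k \right)} = 20$ ($B{\left(n,k \right)} = -8 + 28 = 20$)
$x{\left(a \right)} = - \frac{2}{5}$ ($x{\left(a \right)} = \frac{20}{-50} = 20 \left(- \frac{1}{50}\right) = - \frac{2}{5}$)
$\frac{x{\left(5 \left(1 + 11\right) \right)}}{-988674} = - \frac{2}{5 \left(-988674\right)} = \left(- \frac{2}{5}\right) \left(- \frac{1}{988674}\right) = \frac{1}{2471685}$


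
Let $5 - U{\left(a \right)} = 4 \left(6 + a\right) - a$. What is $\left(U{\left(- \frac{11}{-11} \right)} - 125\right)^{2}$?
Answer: $21609$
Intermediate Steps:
$U{\left(a \right)} = -19 - 3 a$ ($U{\left(a \right)} = 5 - \left(4 \left(6 + a\right) - a\right) = 5 - \left(\left(24 + 4 a\right) - a\right) = 5 - \left(24 + 3 a\right) = -19 - 3 a$)
$\left(U{\left(- \frac{11}{-11} \right)} - 125\right)^{2} = \left(\left(-19 - 3 \left(- \frac{11}{-11}\right)\right) - 125\right)^{2} = \left(\left(-19 - 3 \left(\left(-11\right) \left(- \frac{1}{11}\right)\right)\right) - 125\right)^{2} = \left(\left(-19 - 3\right) - 125\right)^{2} = \left(-22 - 125\right)^{2} = \left(-147\right)^{2} = 21609$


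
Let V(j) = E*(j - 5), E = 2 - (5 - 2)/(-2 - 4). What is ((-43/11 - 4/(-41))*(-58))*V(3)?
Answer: -498510/451 ≈ -1105.3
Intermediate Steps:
E = 5/2 (E = 2 - 3/(-6) = 2 - 3*(-1)/6 = 2 - 1*(-½) = 2 + ½ = 5/2 ≈ 2.5000)
V(j) = -25/2 + 5*j/2 (V(j) = 5*(j - 5)/2 = 5*(-5 + j)/2 = -25/2 + 5*j/2)
((-43/11 - 4/(-41))*(-58))*V(3) = ((-43/11 - 4/(-41))*(-58))*(-25/2 + (5/2)*3) = ((-43*1/11 - 4*(-1/41))*(-58))*(-25/2 + 15/2) = ((-43/11 + 4/41)*(-58))*(-5) = -1719/451*(-58)*(-5) = (99702/451)*(-5) = -498510/451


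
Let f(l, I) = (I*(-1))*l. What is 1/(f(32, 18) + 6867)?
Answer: 1/6291 ≈ 0.00015896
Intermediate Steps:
f(l, I) = -I*l (f(l, I) = (-I)*l = -I*l)
1/(f(32, 18) + 6867) = 1/(-1*18*32 + 6867) = 1/(-576 + 6867) = 1/6291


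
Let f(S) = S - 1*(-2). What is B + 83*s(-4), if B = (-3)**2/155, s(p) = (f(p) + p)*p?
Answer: 308769/155 ≈ 1992.1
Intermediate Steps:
f(S) = 2 + S (f(S) = S + 2 = 2 + S)
s(p) = p*(2 + 2*p) (s(p) = ((2 + p) + p)*p = (2 + 2*p)*p = p*(2 + 2*p))
B = 9/155 (B = 9*(1/155) = 9/155 ≈ 0.058065)
B + 83*s(-4) = 9/155 + 83*(2*(-4)*(1 - 4)) = 9/155 + 83*(2*(-4)*(-3)) = 9/155 + 83*24 = 9/155 + 1992 = 308769/155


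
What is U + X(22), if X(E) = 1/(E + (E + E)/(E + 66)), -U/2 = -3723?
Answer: 335072/45 ≈ 7446.0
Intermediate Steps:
U = 7446 (U = -2*(-3723) = 7446)
X(E) = 1/(E + 2*E/(66 + E)) (X(E) = 1/(E + (2*E)/(66 + E)) = 1/(E + 2*E/(66 + E)))
U + X(22) = 7446 + (66 + 22)/(22*(68 + 22)) = 7446 + (1/22)*88/90 = 7446 + (1/22)*(1/90)*88 = 7446 + 2/45 = 335072/45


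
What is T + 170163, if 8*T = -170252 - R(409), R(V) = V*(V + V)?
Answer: 428245/4 ≈ 1.0706e+5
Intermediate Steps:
R(V) = 2*V**2 (R(V) = V*(2*V) = 2*V**2)
T = -252407/4 (T = (-170252 - 2*409**2)/8 = (-170252 - 2*167281)/8 = (-170252 - 1*334562)/8 = (-170252 - 334562)/8 = (1/8)*(-504814) = -252407/4 ≈ -63102.)
T + 170163 = -252407/4 + 170163 = 428245/4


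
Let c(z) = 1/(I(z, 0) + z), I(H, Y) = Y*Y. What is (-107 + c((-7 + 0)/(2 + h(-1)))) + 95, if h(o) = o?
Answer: -85/7 ≈ -12.143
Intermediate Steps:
I(H, Y) = Y**2
c(z) = 1/z (c(z) = 1/(0**2 + z) = 1/(0 + z) = 1/z)
(-107 + c((-7 + 0)/(2 + h(-1)))) + 95 = (-107 + 1/((-7 + 0)/(2 - 1))) + 95 = (-107 + 1/(-7/1)) + 95 = (-107 + 1/(-7*1)) + 95 = (-107 + 1/(-7)) + 95 = (-107 - 1/7) + 95 = -750/7 + 95 = -85/7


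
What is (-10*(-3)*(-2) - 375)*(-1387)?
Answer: 603345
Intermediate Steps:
(-10*(-3)*(-2) - 375)*(-1387) = (30*(-2) - 375)*(-1387) = (-60 - 375)*(-1387) = -435*(-1387) = 603345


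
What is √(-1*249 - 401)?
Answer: 5*I*√26 ≈ 25.495*I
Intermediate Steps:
√(-1*249 - 401) = √(-249 - 401) = √(-650) = 5*I*√26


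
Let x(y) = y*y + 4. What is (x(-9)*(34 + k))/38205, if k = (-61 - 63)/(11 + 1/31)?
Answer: 66164/1306611 ≈ 0.050638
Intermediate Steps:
x(y) = 4 + y² (x(y) = y² + 4 = 4 + y²)
k = -1922/171 (k = -124/(11 + 1/31) = -124/342/31 = -124*31/342 = -1922/171 ≈ -11.240)
(x(-9)*(34 + k))/38205 = ((4 + (-9)²)*(34 - 1922/171))/38205 = ((4 + 81)*(3892/171))*(1/38205) = (85*(3892/171))*(1/38205) = (330820/171)*(1/38205) = 66164/1306611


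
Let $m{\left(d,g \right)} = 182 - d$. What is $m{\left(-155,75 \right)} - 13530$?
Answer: $-13193$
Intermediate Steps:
$m{\left(-155,75 \right)} - 13530 = \left(182 - -155\right) - 13530 = \left(182 + 155\right) - 13530 = 337 - 13530 = -13193$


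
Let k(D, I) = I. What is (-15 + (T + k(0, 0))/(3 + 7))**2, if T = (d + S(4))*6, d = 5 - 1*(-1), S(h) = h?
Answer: 81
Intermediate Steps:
d = 6 (d = 5 + 1 = 6)
T = 60 (T = (6 + 4)*6 = 10*6 = 60)
(-15 + (T + k(0, 0))/(3 + 7))**2 = (-15 + (60 + 0)/(3 + 7))**2 = (-15 + 60/10)**2 = (-15 + 60*(1/10))**2 = (-15 + 6)**2 = (-9)**2 = 81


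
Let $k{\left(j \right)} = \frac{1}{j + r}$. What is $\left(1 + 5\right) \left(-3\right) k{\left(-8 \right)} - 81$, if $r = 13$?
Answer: $- \frac{423}{5} \approx -84.6$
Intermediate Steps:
$k{\left(j \right)} = \frac{1}{13 + j}$ ($k{\left(j \right)} = \frac{1}{j + 13} = \frac{1}{13 + j}$)
$\left(1 + 5\right) \left(-3\right) k{\left(-8 \right)} - 81 = \frac{\left(1 + 5\right) \left(-3\right)}{13 - 8} - 81 = \frac{6 \left(-3\right)}{5} - 81 = \left(-18\right) \frac{1}{5} - 81 = - \frac{18}{5} - 81 = - \frac{423}{5}$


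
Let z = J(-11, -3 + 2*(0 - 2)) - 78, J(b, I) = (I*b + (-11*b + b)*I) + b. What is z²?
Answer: 611524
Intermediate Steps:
J(b, I) = b - 9*I*b (J(b, I) = (I*b + (-10*b)*I) + b = (I*b - 10*I*b) + b = -9*I*b + b = b - 9*I*b)
z = -782 (z = -11*(1 - 9*(-3 + 2*(0 - 2))) - 78 = -11*(1 - 9*(-3 + 2*(-2))) - 78 = -11*(1 - 9*(-3 - 4)) - 78 = -11*(1 - 9*(-7)) - 78 = -11*(1 + 63) - 78 = -11*64 - 78 = -704 - 78 = -782)
z² = (-782)² = 611524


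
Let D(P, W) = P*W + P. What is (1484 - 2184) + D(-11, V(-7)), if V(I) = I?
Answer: -634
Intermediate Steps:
D(P, W) = P + P*W
(1484 - 2184) + D(-11, V(-7)) = (1484 - 2184) - 11*(1 - 7) = -700 - 11*(-6) = -700 + 66 = -634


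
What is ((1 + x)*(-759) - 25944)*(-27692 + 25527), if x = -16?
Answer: 31520235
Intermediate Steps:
((1 + x)*(-759) - 25944)*(-27692 + 25527) = ((1 - 16)*(-759) - 25944)*(-27692 + 25527) = (-15*(-759) - 25944)*(-2165) = (11385 - 25944)*(-2165) = -14559*(-2165) = 31520235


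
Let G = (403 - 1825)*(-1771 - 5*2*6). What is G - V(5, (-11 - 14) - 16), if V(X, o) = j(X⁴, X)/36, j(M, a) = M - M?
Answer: 2603682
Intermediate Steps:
j(M, a) = 0
V(X, o) = 0 (V(X, o) = 0/36 = 0*(1/36) = 0)
G = 2603682 (G = -1422*(-1771 - 10*6) = -1422*(-1771 - 60) = -1422*(-1831) = 2603682)
G - V(5, (-11 - 14) - 16) = 2603682 - 1*0 = 2603682 + 0 = 2603682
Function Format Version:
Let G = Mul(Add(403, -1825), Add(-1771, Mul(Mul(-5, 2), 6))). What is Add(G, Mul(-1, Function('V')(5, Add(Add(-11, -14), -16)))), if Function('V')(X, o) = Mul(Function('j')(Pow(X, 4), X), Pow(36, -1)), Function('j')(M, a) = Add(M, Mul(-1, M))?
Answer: 2603682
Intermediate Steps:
Function('j')(M, a) = 0
Function('V')(X, o) = 0 (Function('V')(X, o) = Mul(0, Pow(36, -1)) = Mul(0, Rational(1, 36)) = 0)
G = 2603682 (G = Mul(-1422, Add(-1771, Mul(-10, 6))) = Mul(-1422, Add(-1771, -60)) = Mul(-1422, -1831) = 2603682)
Add(G, Mul(-1, Function('V')(5, Add(Add(-11, -14), -16)))) = Add(2603682, Mul(-1, 0)) = Add(2603682, 0) = 2603682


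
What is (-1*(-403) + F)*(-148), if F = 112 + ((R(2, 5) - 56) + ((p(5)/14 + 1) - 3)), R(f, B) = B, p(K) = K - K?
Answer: -68376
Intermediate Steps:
p(K) = 0
F = 59 (F = 112 + ((5 - 56) + ((0/14 + 1) - 3)) = 112 + (-51 + ((0*(1/14) + 1) - 3)) = 112 + (-51 + ((0 + 1) - 3)) = 112 + (-51 + (1 - 3)) = 112 + (-51 - 2) = 112 - 53 = 59)
(-1*(-403) + F)*(-148) = (-1*(-403) + 59)*(-148) = (403 + 59)*(-148) = 462*(-148) = -68376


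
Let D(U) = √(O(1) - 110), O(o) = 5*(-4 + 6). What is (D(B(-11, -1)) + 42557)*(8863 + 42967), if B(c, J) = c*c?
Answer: 2205729310 + 518300*I ≈ 2.2057e+9 + 5.183e+5*I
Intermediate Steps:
B(c, J) = c²
O(o) = 10 (O(o) = 5*2 = 10)
D(U) = 10*I (D(U) = √(10 - 110) = √(-100) = 10*I)
(D(B(-11, -1)) + 42557)*(8863 + 42967) = (10*I + 42557)*(8863 + 42967) = (42557 + 10*I)*51830 = 2205729310 + 518300*I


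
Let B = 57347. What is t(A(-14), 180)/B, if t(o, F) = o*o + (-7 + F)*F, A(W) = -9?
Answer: 31221/57347 ≈ 0.54442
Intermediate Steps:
t(o, F) = o² + F*(-7 + F)
t(A(-14), 180)/B = (180² + (-9)² - 7*180)/57347 = (32400 + 81 - 1260)*(1/57347) = 31221*(1/57347) = 31221/57347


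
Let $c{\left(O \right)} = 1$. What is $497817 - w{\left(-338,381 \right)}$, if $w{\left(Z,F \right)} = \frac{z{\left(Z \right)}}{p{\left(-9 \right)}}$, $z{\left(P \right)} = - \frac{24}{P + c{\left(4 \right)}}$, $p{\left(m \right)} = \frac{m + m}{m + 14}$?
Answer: $\frac{503293007}{1011} \approx 4.9782 \cdot 10^{5}$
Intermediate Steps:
$p{\left(m \right)} = \frac{2 m}{14 + m}$
$z{\left(P \right)} = - \frac{24}{1 + P}$ ($z{\left(P \right)} = - \frac{24}{P + 1} = - \frac{24}{1 + P}$)
$w{\left(Z,F \right)} = \frac{20}{3 \left(1 + Z\right)}$ ($w{\left(Z,F \right)} = \frac{\left(-24\right) \frac{1}{1 + Z}}{2 \left(-9\right) \frac{1}{14 - 9}} = \frac{\left(-24\right) \frac{1}{1 + Z}}{2 \left(-9\right) \frac{1}{5}} = \frac{\left(-24\right) \frac{1}{1 + Z}}{- \frac{18}{5}} = - \frac{24}{1 + Z} \left(- \frac{5}{18}\right) = \frac{20}{3 \left(1 + Z\right)}$)
$497817 - w{\left(-338,381 \right)} = 497817 - \frac{20}{3 \left(1 - 338\right)} = 497817 - \frac{20}{3 \left(-337\right)} = 497817 - \frac{20}{3} \left(- \frac{1}{337}\right) = 497817 - - \frac{20}{1011} = 497817 + \frac{20}{1011} = \frac{503293007}{1011}$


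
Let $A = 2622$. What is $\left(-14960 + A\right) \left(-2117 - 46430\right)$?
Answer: $598972886$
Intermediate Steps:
$\left(-14960 + A\right) \left(-2117 - 46430\right) = \left(-14960 + 2622\right) \left(-2117 - 46430\right) = \left(-12338\right) \left(-48547\right) = 598972886$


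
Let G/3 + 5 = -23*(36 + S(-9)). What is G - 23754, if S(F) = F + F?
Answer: -25011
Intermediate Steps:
S(F) = 2*F
G = -1257 (G = -15 + 3*(-23*(36 + 2*(-9))) = -15 + 3*(-23*(36 - 18)) = -15 + 3*(-23*18) = -15 + 3*(-414) = -15 - 1242 = -1257)
G - 23754 = -1257 - 23754 = -25011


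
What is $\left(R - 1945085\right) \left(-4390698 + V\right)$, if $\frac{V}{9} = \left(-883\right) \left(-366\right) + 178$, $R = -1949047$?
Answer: $5765239061208$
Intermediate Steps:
$V = 2910204$ ($V = 9 \left(\left(-883\right) \left(-366\right) + 178\right) = 9 \left(323178 + 178\right) = 9 \cdot 323356 = 2910204$)
$\left(R - 1945085\right) \left(-4390698 + V\right) = \left(-1949047 - 1945085\right) \left(-4390698 + 2910204\right) = \left(-3894132\right) \left(-1480494\right) = 5765239061208$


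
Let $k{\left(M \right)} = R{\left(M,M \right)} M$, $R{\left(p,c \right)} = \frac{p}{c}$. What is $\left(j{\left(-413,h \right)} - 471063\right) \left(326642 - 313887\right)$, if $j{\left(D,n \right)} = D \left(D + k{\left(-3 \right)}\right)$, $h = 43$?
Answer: $-3816997525$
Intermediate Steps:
$k{\left(M \right)} = M$ ($k{\left(M \right)} = \frac{M}{M} M = 1 M = M$)
$j{\left(D,n \right)} = D \left(-3 + D\right)$ ($j{\left(D,n \right)} = D \left(D - 3\right) = D \left(-3 + D\right)$)
$\left(j{\left(-413,h \right)} - 471063\right) \left(326642 - 313887\right) = \left(- 413 \left(-3 - 413\right) - 471063\right) \left(326642 - 313887\right) = \left(\left(-413\right) \left(-416\right) - 471063\right) 12755 = \left(171808 - 471063\right) 12755 = \left(-299255\right) 12755 = -3816997525$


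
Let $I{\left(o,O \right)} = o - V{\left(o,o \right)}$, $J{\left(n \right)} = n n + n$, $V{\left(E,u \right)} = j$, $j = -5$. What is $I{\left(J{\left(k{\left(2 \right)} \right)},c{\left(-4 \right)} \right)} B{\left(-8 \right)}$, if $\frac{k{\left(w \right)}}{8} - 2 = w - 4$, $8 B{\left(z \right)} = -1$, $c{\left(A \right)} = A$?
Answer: $- \frac{5}{8} \approx -0.625$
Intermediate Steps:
$B{\left(z \right)} = - \frac{1}{8}$ ($B{\left(z \right)} = \frac{1}{8} \left(-1\right) = - \frac{1}{8}$)
$V{\left(E,u \right)} = -5$
$k{\left(w \right)} = -16 + 8 w$ ($k{\left(w \right)} = 16 + 8 \left(w - 4\right) = 16 + 8 \left(-4 + w\right) = 16 + \left(-32 + 8 w\right) = -16 + 8 w$)
$J{\left(n \right)} = n + n^{2}$ ($J{\left(n \right)} = n^{2} + n = n + n^{2}$)
$I{\left(o,O \right)} = 5 + o$ ($I{\left(o,O \right)} = o - -5 = o + 5 = 5 + o$)
$I{\left(J{\left(k{\left(2 \right)} \right)},c{\left(-4 \right)} \right)} B{\left(-8 \right)} = \left(5 + \left(-16 + 8 \cdot 2\right) \left(1 + \left(-16 + 8 \cdot 2\right)\right)\right) \left(- \frac{1}{8}\right) = \left(5 + \left(-16 + 16\right) \left(1 + \left(-16 + 16\right)\right)\right) \left(- \frac{1}{8}\right) = \left(5 + 0 \left(1 + 0\right)\right) \left(- \frac{1}{8}\right) = \left(5 + 0 \cdot 1\right) \left(- \frac{1}{8}\right) = \left(5 + 0\right) \left(- \frac{1}{8}\right) = 5 \left(- \frac{1}{8}\right) = - \frac{5}{8}$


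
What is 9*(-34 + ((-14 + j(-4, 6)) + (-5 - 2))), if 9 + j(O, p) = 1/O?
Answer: -2313/4 ≈ -578.25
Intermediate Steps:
j(O, p) = -9 + 1/O
9*(-34 + ((-14 + j(-4, 6)) + (-5 - 2))) = 9*(-34 + ((-14 + (-9 + 1/(-4))) + (-5 - 2))) = 9*(-34 + ((-14 + (-9 - 1/4)) - 7)) = 9*(-34 + ((-14 - 37/4) - 7)) = 9*(-34 + (-93/4 - 7)) = 9*(-34 - 121/4) = 9*(-257/4) = -2313/4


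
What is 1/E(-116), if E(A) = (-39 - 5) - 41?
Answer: -1/85 ≈ -0.011765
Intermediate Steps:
E(A) = -85 (E(A) = -44 - 41 = -85)
1/E(-116) = 1/(-85) = -1/85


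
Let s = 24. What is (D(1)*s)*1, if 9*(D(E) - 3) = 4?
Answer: 248/3 ≈ 82.667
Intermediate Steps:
D(E) = 31/9 (D(E) = 3 + (⅑)*4 = 3 + 4/9 = 31/9)
(D(1)*s)*1 = ((31/9)*24)*1 = (248/3)*1 = 248/3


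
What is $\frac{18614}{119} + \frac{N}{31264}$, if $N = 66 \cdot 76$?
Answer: $\frac{72818125}{465052} \approx 156.58$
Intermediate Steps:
$N = 5016$
$\frac{18614}{119} + \frac{N}{31264} = \frac{18614}{119} + \frac{5016}{31264} = 18614 \cdot \frac{1}{119} + 5016 \cdot \frac{1}{31264} = \frac{18614}{119} + \frac{627}{3908} = \frac{72818125}{465052}$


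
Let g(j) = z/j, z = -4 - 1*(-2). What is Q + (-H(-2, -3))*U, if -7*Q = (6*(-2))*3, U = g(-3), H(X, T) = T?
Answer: 50/7 ≈ 7.1429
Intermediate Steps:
z = -2 (z = -4 + 2 = -2)
g(j) = -2/j
U = ⅔ (U = -2/(-3) = -2*(-⅓) = ⅔ ≈ 0.66667)
Q = 36/7 (Q = -6*(-2)*3/7 = -(-12)*3/7 = -⅐*(-36) = 36/7 ≈ 5.1429)
Q + (-H(-2, -3))*U = 36/7 - 1*(-3)*(⅔) = 36/7 + 3*(⅔) = 36/7 + 2 = 50/7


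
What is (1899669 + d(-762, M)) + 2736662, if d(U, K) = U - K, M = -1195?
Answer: 4636764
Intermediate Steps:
(1899669 + d(-762, M)) + 2736662 = (1899669 + (-762 - 1*(-1195))) + 2736662 = (1899669 + (-762 + 1195)) + 2736662 = (1899669 + 433) + 2736662 = 1900102 + 2736662 = 4636764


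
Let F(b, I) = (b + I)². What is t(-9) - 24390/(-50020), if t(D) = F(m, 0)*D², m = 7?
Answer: 19855377/5002 ≈ 3969.5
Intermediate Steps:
F(b, I) = (I + b)²
t(D) = 49*D² (t(D) = (0 + 7)²*D² = 7²*D² = 49*D²)
t(-9) - 24390/(-50020) = 49*(-9)² - 24390/(-50020) = 49*81 - 24390*(-1)/50020 = 3969 - 1*(-2439/5002) = 3969 + 2439/5002 = 19855377/5002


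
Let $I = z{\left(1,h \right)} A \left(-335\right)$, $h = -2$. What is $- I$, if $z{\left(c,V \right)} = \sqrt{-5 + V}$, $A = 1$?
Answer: $335 i \sqrt{7} \approx 886.33 i$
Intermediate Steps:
$I = - 335 i \sqrt{7}$ ($I = \sqrt{-5 - 2} \cdot 1 \left(-335\right) = \sqrt{-7} \cdot 1 \left(-335\right) = i \sqrt{7} \cdot 1 \left(-335\right) = i \sqrt{7} \left(-335\right) = - 335 i \sqrt{7} \approx - 886.33 i$)
$- I = - \left(-335\right) i \sqrt{7} = 335 i \sqrt{7}$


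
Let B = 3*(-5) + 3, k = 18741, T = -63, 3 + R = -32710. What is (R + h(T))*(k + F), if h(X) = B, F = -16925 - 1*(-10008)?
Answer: -386940400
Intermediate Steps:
R = -32713 (R = -3 - 32710 = -32713)
B = -12 (B = -15 + 3 = -12)
F = -6917 (F = -16925 + 10008 = -6917)
h(X) = -12
(R + h(T))*(k + F) = (-32713 - 12)*(18741 - 6917) = -32725*11824 = -386940400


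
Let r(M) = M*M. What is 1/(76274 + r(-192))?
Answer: 1/113138 ≈ 8.8388e-6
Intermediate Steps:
r(M) = M**2
1/(76274 + r(-192)) = 1/(76274 + (-192)**2) = 1/(76274 + 36864) = 1/113138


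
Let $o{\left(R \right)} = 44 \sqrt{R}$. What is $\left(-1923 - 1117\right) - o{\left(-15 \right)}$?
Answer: $-3040 - 44 i \sqrt{15} \approx -3040.0 - 170.41 i$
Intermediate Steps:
$\left(-1923 - 1117\right) - o{\left(-15 \right)} = \left(-1923 - 1117\right) - 44 \sqrt{-15} = \left(-1923 - 1117\right) - 44 i \sqrt{15} = -3040 - 44 i \sqrt{15}$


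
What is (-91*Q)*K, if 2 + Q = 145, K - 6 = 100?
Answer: -1379378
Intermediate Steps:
K = 106 (K = 6 + 100 = 106)
Q = 143 (Q = -2 + 145 = 143)
(-91*Q)*K = -91*143*106 = -13013*106 = -1379378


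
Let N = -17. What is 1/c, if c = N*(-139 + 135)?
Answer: 1/68 ≈ 0.014706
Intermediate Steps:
c = 68 (c = -17*(-139 + 135) = -17*(-4) = 68)
1/c = 1/68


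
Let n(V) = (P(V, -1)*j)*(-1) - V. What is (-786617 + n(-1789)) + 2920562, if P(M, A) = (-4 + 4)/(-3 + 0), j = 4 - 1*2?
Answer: 2135734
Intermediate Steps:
j = 2 (j = 4 - 2 = 2)
P(M, A) = 0 (P(M, A) = 0/(-3) = 0*(-1/3) = 0)
n(V) = -V (n(V) = (0*2)*(-1) - V = 0*(-1) - V = 0 - V = -V)
(-786617 + n(-1789)) + 2920562 = (-786617 - 1*(-1789)) + 2920562 = (-786617 + 1789) + 2920562 = -784828 + 2920562 = 2135734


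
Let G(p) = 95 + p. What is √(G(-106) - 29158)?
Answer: 3*I*√3241 ≈ 170.79*I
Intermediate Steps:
√(G(-106) - 29158) = √((95 - 106) - 29158) = √(-11 - 29158) = √(-29169) = 3*I*√3241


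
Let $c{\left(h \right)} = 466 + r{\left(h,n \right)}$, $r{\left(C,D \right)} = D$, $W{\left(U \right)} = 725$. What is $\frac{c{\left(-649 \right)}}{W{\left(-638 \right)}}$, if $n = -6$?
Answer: $\frac{92}{145} \approx 0.63448$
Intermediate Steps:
$c{\left(h \right)} = 460$ ($c{\left(h \right)} = 466 - 6 = 460$)
$\frac{c{\left(-649 \right)}}{W{\left(-638 \right)}} = \frac{460}{725} = 460 \cdot \frac{1}{725} = \frac{92}{145}$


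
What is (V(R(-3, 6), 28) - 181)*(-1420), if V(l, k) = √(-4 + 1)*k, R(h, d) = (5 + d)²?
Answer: 257020 - 39760*I*√3 ≈ 2.5702e+5 - 68866.0*I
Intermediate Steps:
V(l, k) = I*k*√3 (V(l, k) = √(-3)*k = (I*√3)*k = I*k*√3)
(V(R(-3, 6), 28) - 181)*(-1420) = (I*28*√3 - 181)*(-1420) = (28*I*√3 - 181)*(-1420) = (-181 + 28*I*√3)*(-1420) = 257020 - 39760*I*√3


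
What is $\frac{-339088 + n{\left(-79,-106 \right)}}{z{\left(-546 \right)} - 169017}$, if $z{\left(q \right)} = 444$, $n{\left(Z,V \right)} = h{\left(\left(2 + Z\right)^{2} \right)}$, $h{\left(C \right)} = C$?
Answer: $\frac{111053}{56191} \approx 1.9763$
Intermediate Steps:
$n{\left(Z,V \right)} = \left(2 + Z\right)^{2}$
$\frac{-339088 + n{\left(-79,-106 \right)}}{z{\left(-546 \right)} - 169017} = \frac{-339088 + \left(2 - 79\right)^{2}}{444 - 169017} = \frac{-339088 + \left(-77\right)^{2}}{-168573} = \left(-339088 + 5929\right) \left(- \frac{1}{168573}\right) = \left(-333159\right) \left(- \frac{1}{168573}\right) = \frac{111053}{56191}$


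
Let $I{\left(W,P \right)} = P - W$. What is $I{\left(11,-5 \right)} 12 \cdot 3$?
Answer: $-576$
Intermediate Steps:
$I{\left(11,-5 \right)} 12 \cdot 3 = \left(-5 - 11\right) 12 \cdot 3 = \left(-5 - 11\right) 36 = \left(-16\right) 36 = -576$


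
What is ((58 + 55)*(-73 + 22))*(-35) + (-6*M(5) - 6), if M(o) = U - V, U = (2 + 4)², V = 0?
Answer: 201483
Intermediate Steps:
U = 36 (U = 6² = 36)
M(o) = 36 (M(o) = 36 - 1*0 = 36 + 0 = 36)
((58 + 55)*(-73 + 22))*(-35) + (-6*M(5) - 6) = ((58 + 55)*(-73 + 22))*(-35) + (-6*36 - 6) = (113*(-51))*(-35) + (-216 - 6) = -5763*(-35) - 222 = 201705 - 222 = 201483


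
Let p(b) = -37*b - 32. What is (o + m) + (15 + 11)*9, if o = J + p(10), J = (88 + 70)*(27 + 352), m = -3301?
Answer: 56413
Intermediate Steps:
p(b) = -32 - 37*b
J = 59882 (J = 158*379 = 59882)
o = 59480 (o = 59882 + (-32 - 37*10) = 59882 + (-32 - 370) = 59882 - 402 = 59480)
(o + m) + (15 + 11)*9 = (59480 - 3301) + (15 + 11)*9 = 56179 + 26*9 = 56179 + 234 = 56413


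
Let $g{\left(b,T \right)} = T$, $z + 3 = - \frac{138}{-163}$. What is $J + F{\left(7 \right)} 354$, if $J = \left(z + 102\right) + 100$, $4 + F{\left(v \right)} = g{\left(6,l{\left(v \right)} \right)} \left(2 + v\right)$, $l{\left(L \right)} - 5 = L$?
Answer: $\frac{6033583}{163} \approx 37016.0$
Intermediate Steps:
$z = - \frac{351}{163}$ ($z = -3 - \frac{138}{-163} = -3 - - \frac{138}{163} = -3 + \frac{138}{163} = - \frac{351}{163} \approx -2.1534$)
$l{\left(L \right)} = 5 + L$
$F{\left(v \right)} = -4 + \left(2 + v\right) \left(5 + v\right)$ ($F{\left(v \right)} = -4 + \left(5 + v\right) \left(2 + v\right) = -4 + \left(2 + v\right) \left(5 + v\right)$)
$J = \frac{32575}{163}$ ($J = \left(- \frac{351}{163} + 102\right) + 100 = \frac{16275}{163} + 100 = \frac{32575}{163} \approx 199.85$)
$J + F{\left(7 \right)} 354 = \frac{32575}{163} + \left(6 + 7^{2} + 7 \cdot 7\right) 354 = \frac{32575}{163} + \left(6 + 49 + 49\right) 354 = \frac{32575}{163} + 104 \cdot 354 = \frac{32575}{163} + 36816 = \frac{6033583}{163}$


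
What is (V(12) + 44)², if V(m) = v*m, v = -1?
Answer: 1024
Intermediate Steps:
V(m) = -m
(V(12) + 44)² = (-1*12 + 44)² = (-12 + 44)² = 32² = 1024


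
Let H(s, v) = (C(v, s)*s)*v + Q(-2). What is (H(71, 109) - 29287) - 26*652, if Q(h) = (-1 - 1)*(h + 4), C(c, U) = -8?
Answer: -108155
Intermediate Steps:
Q(h) = -8 - 2*h (Q(h) = -2*(4 + h) = -8 - 2*h)
H(s, v) = -4 - 8*s*v (H(s, v) = (-8*s)*v + (-8 - 2*(-2)) = -8*s*v + (-8 + 4) = -8*s*v - 4 = -4 - 8*s*v)
(H(71, 109) - 29287) - 26*652 = ((-4 - 8*71*109) - 29287) - 26*652 = ((-4 - 61912) - 29287) - 16952 = (-61916 - 29287) - 16952 = -91203 - 16952 = -108155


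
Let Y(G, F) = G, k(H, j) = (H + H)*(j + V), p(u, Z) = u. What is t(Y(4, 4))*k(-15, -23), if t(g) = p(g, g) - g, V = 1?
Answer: 0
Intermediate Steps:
k(H, j) = 2*H*(1 + j) (k(H, j) = (H + H)*(j + 1) = (2*H)*(1 + j) = 2*H*(1 + j))
t(g) = 0 (t(g) = g - g = 0)
t(Y(4, 4))*k(-15, -23) = 0*(2*(-15)*(1 - 23)) = 0*(2*(-15)*(-22)) = 0*660 = 0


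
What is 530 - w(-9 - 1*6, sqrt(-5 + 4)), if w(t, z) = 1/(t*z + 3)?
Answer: 41339/78 - 5*I/78 ≈ 529.99 - 0.064103*I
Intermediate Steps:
w(t, z) = 1/(3 + t*z)
530 - w(-9 - 1*6, sqrt(-5 + 4)) = 530 - 1/(3 + (-9 - 1*6)*sqrt(-5 + 4)) = 530 - 1/(3 + (-9 - 6)*sqrt(-1)) = 530 - 1/(3 - 15*I) = 530 - (3 + 15*I)/234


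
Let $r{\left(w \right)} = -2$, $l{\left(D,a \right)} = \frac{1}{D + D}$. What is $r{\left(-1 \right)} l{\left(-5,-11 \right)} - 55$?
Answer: $- \frac{274}{5} \approx -54.8$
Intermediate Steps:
$l{\left(D,a \right)} = \frac{1}{2 D}$
$r{\left(-1 \right)} l{\left(-5,-11 \right)} - 55 = - 2 \frac{1}{2 \left(-5\right)} - 55 = - 2 \cdot \frac{1}{2} \left(- \frac{1}{5}\right) - 55 = \left(-2\right) \left(- \frac{1}{10}\right) - 55 = \frac{1}{5} - 55 = - \frac{274}{5}$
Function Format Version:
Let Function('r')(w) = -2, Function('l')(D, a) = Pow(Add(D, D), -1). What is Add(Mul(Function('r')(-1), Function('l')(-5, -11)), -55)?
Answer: Rational(-274, 5) ≈ -54.800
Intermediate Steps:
Function('l')(D, a) = Mul(Rational(1, 2), Pow(D, -1)) (Function('l')(D, a) = Pow(Mul(2, D), -1) = Mul(Rational(1, 2), Pow(D, -1)))
Add(Mul(Function('r')(-1), Function('l')(-5, -11)), -55) = Add(Mul(-2, Mul(Rational(1, 2), Pow(-5, -1))), -55) = Add(Mul(-2, Mul(Rational(1, 2), Rational(-1, 5))), -55) = Add(Mul(-2, Rational(-1, 10)), -55) = Add(Rational(1, 5), -55) = Rational(-274, 5)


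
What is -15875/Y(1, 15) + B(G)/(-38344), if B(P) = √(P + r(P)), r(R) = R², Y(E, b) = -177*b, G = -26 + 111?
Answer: 3175/531 - √7310/38344 ≈ 5.9771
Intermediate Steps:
G = 85
B(P) = √(P + P²)
-15875/Y(1, 15) + B(G)/(-38344) = -15875/((-177*15)) + √(85*(1 + 85))/(-38344) = -15875/(-2655) + √(85*86)*(-1/38344) = -15875*(-1/2655) + √7310*(-1/38344) = 3175/531 - √7310/38344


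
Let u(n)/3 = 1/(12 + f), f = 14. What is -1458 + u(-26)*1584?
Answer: -16578/13 ≈ -1275.2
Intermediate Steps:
u(n) = 3/26 (u(n) = 3/(12 + 14) = 3/26)
-1458 + u(-26)*1584 = -1458 + (3/26)*1584 = -1458 + 2376/13 = -16578/13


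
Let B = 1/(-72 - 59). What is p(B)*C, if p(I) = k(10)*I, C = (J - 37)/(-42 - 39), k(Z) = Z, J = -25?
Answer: -620/10611 ≈ -0.058430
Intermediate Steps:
B = -1/131 (B = 1/(-131) = -1/131 ≈ -0.0076336)
C = 62/81 (C = (-25 - 37)/(-42 - 39) = -62/(-81) = -62*(-1/81) = 62/81 ≈ 0.76543)
p(I) = 10*I
p(B)*C = (10*(-1/131))*(62/81) = -10/131*62/81 = -620/10611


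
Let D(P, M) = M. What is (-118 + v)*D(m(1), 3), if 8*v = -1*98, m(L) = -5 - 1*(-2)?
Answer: -1563/4 ≈ -390.75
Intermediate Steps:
m(L) = -3 (m(L) = -5 + 2 = -3)
v = -49/4 (v = (-1*98)/8 = (⅛)*(-98) = -49/4 ≈ -12.250)
(-118 + v)*D(m(1), 3) = (-118 - 49/4)*3 = -521/4*3 = -1563/4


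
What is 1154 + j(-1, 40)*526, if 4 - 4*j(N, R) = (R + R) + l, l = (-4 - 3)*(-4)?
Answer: -12522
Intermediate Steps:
l = 28 (l = -7*(-4) = 28)
j(N, R) = -6 - R/2 (j(N, R) = 1 - ((R + R) + 28)/4 = 1 - (2*R + 28)/4 = 1 - (28 + 2*R)/4 = 1 + (-7 - R/2) = -6 - R/2)
1154 + j(-1, 40)*526 = 1154 + (-6 - 1/2*40)*526 = 1154 + (-6 - 20)*526 = 1154 - 26*526 = 1154 - 13676 = -12522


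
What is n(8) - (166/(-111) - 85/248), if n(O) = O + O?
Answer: 491051/27528 ≈ 17.838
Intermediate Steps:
n(O) = 2*O
n(8) - (166/(-111) - 85/248) = 2*8 - (166/(-111) - 85/248) = 16 - (166*(-1/111) - 85*1/248) = 16 - (-166/111 - 85/248) = 16 - 1*(-50603/27528) = 16 + 50603/27528 = 491051/27528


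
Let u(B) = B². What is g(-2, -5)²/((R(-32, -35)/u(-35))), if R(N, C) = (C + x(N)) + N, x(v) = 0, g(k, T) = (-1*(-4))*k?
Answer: -78400/67 ≈ -1170.1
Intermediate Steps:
g(k, T) = 4*k
R(N, C) = C + N (R(N, C) = (C + 0) + N = C + N)
g(-2, -5)²/((R(-32, -35)/u(-35))) = (4*(-2))²/(((-35 - 32)/((-35)²))) = (-8)²/((-67/1225)) = 64/((-67*1/1225)) = 64/(-67/1225) = 64*(-1225/67) = -78400/67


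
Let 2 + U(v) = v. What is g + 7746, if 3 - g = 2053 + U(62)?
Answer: 5636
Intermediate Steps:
U(v) = -2 + v
g = -2110 (g = 3 - (2053 + (-2 + 62)) = 3 - (2053 + 60) = 3 - 1*2113 = 3 - 2113 = -2110)
g + 7746 = -2110 + 7746 = 5636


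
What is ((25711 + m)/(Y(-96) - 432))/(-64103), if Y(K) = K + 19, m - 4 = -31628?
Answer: -5913/32628427 ≈ -0.00018122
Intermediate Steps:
m = -31624 (m = 4 - 31628 = -31624)
Y(K) = 19 + K
((25711 + m)/(Y(-96) - 432))/(-64103) = ((25711 - 31624)/((19 - 96) - 432))/(-64103) = -5913/(-77 - 432)*(-1/64103) = -5913/(-509)*(-1/64103) = -5913*(-1/509)*(-1/64103) = (5913/509)*(-1/64103) = -5913/32628427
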